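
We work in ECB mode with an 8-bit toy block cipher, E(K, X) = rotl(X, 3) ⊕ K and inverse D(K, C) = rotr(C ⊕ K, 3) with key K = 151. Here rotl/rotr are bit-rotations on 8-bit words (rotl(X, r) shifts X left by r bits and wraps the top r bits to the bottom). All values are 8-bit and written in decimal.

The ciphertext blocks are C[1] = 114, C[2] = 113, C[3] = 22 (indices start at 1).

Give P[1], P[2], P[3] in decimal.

ECB decryption: P_i = D(K, C_i).
P[1]: D(K, 114) = 188.
P[2]: D(K, 113) = 220.
P[3]: D(K, 22) = 48.

P[1] = 188, P[2] = 220, P[3] = 48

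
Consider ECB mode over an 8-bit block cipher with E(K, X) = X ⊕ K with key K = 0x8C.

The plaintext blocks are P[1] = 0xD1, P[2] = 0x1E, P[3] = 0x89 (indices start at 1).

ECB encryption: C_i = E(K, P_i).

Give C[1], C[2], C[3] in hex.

C[1]: E(K, 0xD1) = 0x5D.
C[2]: E(K, 0x1E) = 0x92.
C[3]: E(K, 0x89) = 0x05.

C[1] = 0x5D, C[2] = 0x92, C[3] = 0x05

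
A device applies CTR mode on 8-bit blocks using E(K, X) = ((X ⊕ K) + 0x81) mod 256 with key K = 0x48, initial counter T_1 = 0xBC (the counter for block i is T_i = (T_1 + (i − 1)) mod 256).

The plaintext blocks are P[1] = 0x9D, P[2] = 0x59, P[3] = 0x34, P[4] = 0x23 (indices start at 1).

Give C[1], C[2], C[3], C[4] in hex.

C[1] = 0xE8, C[2] = 0x2F, C[3] = 0x43, C[4] = 0x5B

CTR encryption: S_i = E(K, T_i) where T_i is the counter for block i; C_i = P_i ⊕ S_i.
C[1]: T = 0xBC, S = E(K, T) = 0x75; 0x9D ⊕ 0x75 = 0xE8.
C[2]: T = 0xBD, S = E(K, T) = 0x76; 0x59 ⊕ 0x76 = 0x2F.
C[3]: T = 0xBE, S = E(K, T) = 0x77; 0x34 ⊕ 0x77 = 0x43.
C[4]: T = 0xBF, S = E(K, T) = 0x78; 0x23 ⊕ 0x78 = 0x5B.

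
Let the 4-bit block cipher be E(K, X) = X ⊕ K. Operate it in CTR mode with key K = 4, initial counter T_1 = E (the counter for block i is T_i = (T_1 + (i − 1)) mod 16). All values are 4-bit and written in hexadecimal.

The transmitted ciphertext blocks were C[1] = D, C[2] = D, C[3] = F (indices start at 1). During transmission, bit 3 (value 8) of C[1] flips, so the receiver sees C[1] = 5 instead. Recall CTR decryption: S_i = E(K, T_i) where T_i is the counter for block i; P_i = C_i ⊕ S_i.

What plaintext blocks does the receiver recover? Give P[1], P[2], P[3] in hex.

Only C[1] changed, to 5. In CTR, a change in C_i flips the same bit in P_i only; the keystream is unaffected. Decrypting the received ciphertext:
P[1]: T = E, S = E(K, T) = A; 5 ⊕ A = F.
P[2]: T = F, S = E(K, T) = B; D ⊕ B = 6.
P[3]: T = 0, S = E(K, T) = 4; F ⊕ 4 = B.
Blocks that differ from the original plaintext: P[1].

P[1] = F, P[2] = 6, P[3] = B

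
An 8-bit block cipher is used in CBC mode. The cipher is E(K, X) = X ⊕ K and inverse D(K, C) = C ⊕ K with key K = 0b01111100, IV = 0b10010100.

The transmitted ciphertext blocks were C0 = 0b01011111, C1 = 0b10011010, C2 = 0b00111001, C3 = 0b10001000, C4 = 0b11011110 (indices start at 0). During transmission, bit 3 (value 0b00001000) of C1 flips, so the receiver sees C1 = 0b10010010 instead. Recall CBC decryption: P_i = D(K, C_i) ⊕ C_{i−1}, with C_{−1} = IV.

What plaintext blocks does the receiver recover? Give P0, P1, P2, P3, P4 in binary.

P0 = 0b10110111, P1 = 0b10110001, P2 = 0b11010111, P3 = 0b11001101, P4 = 0b00101010

Only C1 changed, to 0b10010010. In CBC, a change in C_i garbles P_i and flips the same bit in P_{i+1}. Decrypting the received ciphertext:
P0: D(K, 0b01011111) = 0b00100011; 0b00100011 ⊕ 0b10010100 = 0b10110111.
P1: D(K, 0b10010010) = 0b11101110; 0b11101110 ⊕ 0b01011111 = 0b10110001.
P2: D(K, 0b00111001) = 0b01000101; 0b01000101 ⊕ 0b10010010 = 0b11010111.
P3: D(K, 0b10001000) = 0b11110100; 0b11110100 ⊕ 0b00111001 = 0b11001101.
P4: D(K, 0b11011110) = 0b10100010; 0b10100010 ⊕ 0b10001000 = 0b00101010.
Blocks that differ from the original plaintext: P1, P2.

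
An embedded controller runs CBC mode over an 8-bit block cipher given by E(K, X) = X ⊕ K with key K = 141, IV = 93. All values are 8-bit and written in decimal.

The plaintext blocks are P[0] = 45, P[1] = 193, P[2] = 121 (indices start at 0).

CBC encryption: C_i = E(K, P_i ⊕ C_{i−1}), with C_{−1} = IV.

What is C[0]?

C[0] = 253

C[0]: P[0] ⊕ 93 = 112; E(K, 112) = 253.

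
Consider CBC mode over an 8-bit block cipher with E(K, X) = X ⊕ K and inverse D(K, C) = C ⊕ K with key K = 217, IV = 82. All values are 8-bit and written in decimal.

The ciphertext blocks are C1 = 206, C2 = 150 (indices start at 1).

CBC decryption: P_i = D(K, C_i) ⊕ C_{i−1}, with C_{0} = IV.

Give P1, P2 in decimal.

P1: D(K, 206) = 23; 23 ⊕ 82 = 69.
P2: D(K, 150) = 79; 79 ⊕ 206 = 129.

P1 = 69, P2 = 129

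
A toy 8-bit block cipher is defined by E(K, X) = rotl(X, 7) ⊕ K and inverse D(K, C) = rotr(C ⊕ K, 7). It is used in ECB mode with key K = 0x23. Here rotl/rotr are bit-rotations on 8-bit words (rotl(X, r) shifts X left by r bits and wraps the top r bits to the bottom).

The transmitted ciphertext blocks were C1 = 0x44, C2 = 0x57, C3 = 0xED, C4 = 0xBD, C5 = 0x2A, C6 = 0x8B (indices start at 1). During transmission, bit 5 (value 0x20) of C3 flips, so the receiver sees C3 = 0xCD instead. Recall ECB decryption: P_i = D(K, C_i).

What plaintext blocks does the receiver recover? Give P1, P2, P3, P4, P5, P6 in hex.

Only C3 changed, to 0xCD. In ECB, a change in C_i affects only P_i. Decrypting the received ciphertext:
P1: D(K, 0x44) = 0xCE.
P2: D(K, 0x57) = 0xE8.
P3: D(K, 0xCD) = 0xDD.
P4: D(K, 0xBD) = 0x3D.
P5: D(K, 0x2A) = 0x12.
P6: D(K, 0x8B) = 0x51.
Blocks that differ from the original plaintext: P3.

P1 = 0xCE, P2 = 0xE8, P3 = 0xDD, P4 = 0x3D, P5 = 0x12, P6 = 0x51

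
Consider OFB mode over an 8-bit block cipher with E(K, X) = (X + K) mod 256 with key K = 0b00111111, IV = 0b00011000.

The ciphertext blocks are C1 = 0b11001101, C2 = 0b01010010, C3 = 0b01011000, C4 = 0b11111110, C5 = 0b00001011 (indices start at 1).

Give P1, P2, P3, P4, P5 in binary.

P1 = 0b10011010, P2 = 0b11000100, P3 = 0b10001101, P4 = 0b11101010, P5 = 0b01011000

OFB decryption: S_i = E(K, S_{i−1}) with S_{0} = IV; P_i = C_i ⊕ S_i.
P1: S = E(K, 0b00011000) = 0b01010111; 0b11001101 ⊕ 0b01010111 = 0b10011010.
P2: S = E(K, 0b01010111) = 0b10010110; 0b01010010 ⊕ 0b10010110 = 0b11000100.
P3: S = E(K, 0b10010110) = 0b11010101; 0b01011000 ⊕ 0b11010101 = 0b10001101.
P4: S = E(K, 0b11010101) = 0b00010100; 0b11111110 ⊕ 0b00010100 = 0b11101010.
P5: S = E(K, 0b00010100) = 0b01010011; 0b00001011 ⊕ 0b01010011 = 0b01011000.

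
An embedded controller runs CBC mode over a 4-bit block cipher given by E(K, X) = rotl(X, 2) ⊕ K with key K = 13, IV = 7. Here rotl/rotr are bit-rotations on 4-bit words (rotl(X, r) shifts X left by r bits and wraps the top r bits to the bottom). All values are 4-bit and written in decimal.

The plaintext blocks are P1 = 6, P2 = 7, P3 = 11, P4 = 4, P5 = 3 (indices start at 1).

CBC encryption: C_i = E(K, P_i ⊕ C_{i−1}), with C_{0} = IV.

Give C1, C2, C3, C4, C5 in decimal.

C1 = 9, C2 = 6, C3 = 10, C4 = 6, C5 = 8

C1: P1 ⊕ 7 = 1; E(K, 1) = 9.
C2: P2 ⊕ 9 = 14; E(K, 14) = 6.
C3: P3 ⊕ 6 = 13; E(K, 13) = 10.
C4: P4 ⊕ 10 = 14; E(K, 14) = 6.
C5: P5 ⊕ 6 = 5; E(K, 5) = 8.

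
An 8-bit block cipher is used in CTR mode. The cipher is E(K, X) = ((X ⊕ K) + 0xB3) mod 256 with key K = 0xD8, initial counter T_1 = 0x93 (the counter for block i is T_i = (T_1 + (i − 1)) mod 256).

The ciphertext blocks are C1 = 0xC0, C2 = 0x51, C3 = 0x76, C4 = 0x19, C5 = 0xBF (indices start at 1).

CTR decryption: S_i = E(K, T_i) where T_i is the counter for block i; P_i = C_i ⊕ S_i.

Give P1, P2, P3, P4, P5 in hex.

P1 = 0x3E, P2 = 0xAE, P3 = 0x76, P4 = 0x18, P5 = 0xBD

P1: T = 0x93, S = E(K, T) = 0xFE; 0xC0 ⊕ 0xFE = 0x3E.
P2: T = 0x94, S = E(K, T) = 0xFF; 0x51 ⊕ 0xFF = 0xAE.
P3: T = 0x95, S = E(K, T) = 0x00; 0x76 ⊕ 0x00 = 0x76.
P4: T = 0x96, S = E(K, T) = 0x01; 0x19 ⊕ 0x01 = 0x18.
P5: T = 0x97, S = E(K, T) = 0x02; 0xBF ⊕ 0x02 = 0xBD.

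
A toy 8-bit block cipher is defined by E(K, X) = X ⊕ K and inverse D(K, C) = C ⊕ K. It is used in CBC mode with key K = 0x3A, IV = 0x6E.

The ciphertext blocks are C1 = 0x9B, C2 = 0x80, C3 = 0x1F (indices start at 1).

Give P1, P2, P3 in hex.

P1 = 0xCF, P2 = 0x21, P3 = 0xA5

CBC decryption: P_i = D(K, C_i) ⊕ C_{i−1}, with C_{0} = IV.
P1: D(K, 0x9B) = 0xA1; 0xA1 ⊕ 0x6E = 0xCF.
P2: D(K, 0x80) = 0xBA; 0xBA ⊕ 0x9B = 0x21.
P3: D(K, 0x1F) = 0x25; 0x25 ⊕ 0x80 = 0xA5.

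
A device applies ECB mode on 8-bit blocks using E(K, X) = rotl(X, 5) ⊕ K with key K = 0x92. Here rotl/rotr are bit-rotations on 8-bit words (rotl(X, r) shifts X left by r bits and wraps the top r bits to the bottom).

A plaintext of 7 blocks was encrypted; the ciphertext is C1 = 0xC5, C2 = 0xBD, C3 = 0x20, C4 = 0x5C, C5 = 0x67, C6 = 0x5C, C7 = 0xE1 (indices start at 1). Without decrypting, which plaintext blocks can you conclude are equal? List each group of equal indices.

ECB encrypts each block independently with the same key, so equal ciphertext blocks imply equal plaintext blocks.
C4 = C6 = 0x5C, so P4 = P6.

P4 = P6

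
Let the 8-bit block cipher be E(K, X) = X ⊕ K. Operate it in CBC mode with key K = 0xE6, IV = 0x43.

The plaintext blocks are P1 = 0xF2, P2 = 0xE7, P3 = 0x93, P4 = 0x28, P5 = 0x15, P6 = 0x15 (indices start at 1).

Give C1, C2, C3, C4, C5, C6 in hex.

C1 = 0x57, C2 = 0x56, C3 = 0x23, C4 = 0xED, C5 = 0x1E, C6 = 0xED

CBC encryption: C_i = E(K, P_i ⊕ C_{i−1}), with C_{0} = IV.
C1: P1 ⊕ 0x43 = 0xB1; E(K, 0xB1) = 0x57.
C2: P2 ⊕ 0x57 = 0xB0; E(K, 0xB0) = 0x56.
C3: P3 ⊕ 0x56 = 0xC5; E(K, 0xC5) = 0x23.
C4: P4 ⊕ 0x23 = 0x0B; E(K, 0x0B) = 0xED.
C5: P5 ⊕ 0xED = 0xF8; E(K, 0xF8) = 0x1E.
C6: P6 ⊕ 0x1E = 0x0B; E(K, 0x0B) = 0xED.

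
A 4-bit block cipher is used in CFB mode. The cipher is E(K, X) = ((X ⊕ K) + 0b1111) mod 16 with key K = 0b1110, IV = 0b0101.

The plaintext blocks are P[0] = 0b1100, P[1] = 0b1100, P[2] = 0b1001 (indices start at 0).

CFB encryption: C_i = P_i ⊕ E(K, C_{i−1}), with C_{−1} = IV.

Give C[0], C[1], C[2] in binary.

C[0]: E(K, 0b0101) = 0b1010; 0b1100 ⊕ 0b1010 = 0b0110.
C[1]: E(K, 0b0110) = 0b0111; 0b1100 ⊕ 0b0111 = 0b1011.
C[2]: E(K, 0b1011) = 0b0100; 0b1001 ⊕ 0b0100 = 0b1101.

C[0] = 0b0110, C[1] = 0b1011, C[2] = 0b1101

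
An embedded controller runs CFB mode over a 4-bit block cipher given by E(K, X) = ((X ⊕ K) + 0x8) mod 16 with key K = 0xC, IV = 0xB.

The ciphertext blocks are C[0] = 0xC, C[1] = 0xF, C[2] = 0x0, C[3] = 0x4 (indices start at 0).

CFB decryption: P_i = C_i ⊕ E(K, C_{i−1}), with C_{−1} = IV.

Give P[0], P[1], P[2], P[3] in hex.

P[0] = 0x3, P[1] = 0x7, P[2] = 0xB, P[3] = 0x0

P[0]: E(K, 0xB) = 0xF; 0xC ⊕ 0xF = 0x3.
P[1]: E(K, 0xC) = 0x8; 0xF ⊕ 0x8 = 0x7.
P[2]: E(K, 0xF) = 0xB; 0x0 ⊕ 0xB = 0xB.
P[3]: E(K, 0x0) = 0x4; 0x4 ⊕ 0x4 = 0x0.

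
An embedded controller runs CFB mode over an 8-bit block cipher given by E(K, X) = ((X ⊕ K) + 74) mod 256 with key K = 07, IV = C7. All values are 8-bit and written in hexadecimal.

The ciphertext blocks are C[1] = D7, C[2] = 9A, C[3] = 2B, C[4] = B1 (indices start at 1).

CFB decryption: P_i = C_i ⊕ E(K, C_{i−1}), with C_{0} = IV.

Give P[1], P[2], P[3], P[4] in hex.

P[1]: E(K, C7) = 34; D7 ⊕ 34 = E3.
P[2]: E(K, D7) = 44; 9A ⊕ 44 = DE.
P[3]: E(K, 9A) = 11; 2B ⊕ 11 = 3A.
P[4]: E(K, 2B) = A0; B1 ⊕ A0 = 11.

P[1] = E3, P[2] = DE, P[3] = 3A, P[4] = 11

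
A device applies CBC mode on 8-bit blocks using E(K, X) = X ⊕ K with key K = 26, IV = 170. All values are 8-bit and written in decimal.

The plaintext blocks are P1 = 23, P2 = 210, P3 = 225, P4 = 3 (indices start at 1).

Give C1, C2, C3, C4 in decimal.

C1 = 167, C2 = 111, C3 = 148, C4 = 141

CBC encryption: C_i = E(K, P_i ⊕ C_{i−1}), with C_{0} = IV.
C1: P1 ⊕ 170 = 189; E(K, 189) = 167.
C2: P2 ⊕ 167 = 117; E(K, 117) = 111.
C3: P3 ⊕ 111 = 142; E(K, 142) = 148.
C4: P4 ⊕ 148 = 151; E(K, 151) = 141.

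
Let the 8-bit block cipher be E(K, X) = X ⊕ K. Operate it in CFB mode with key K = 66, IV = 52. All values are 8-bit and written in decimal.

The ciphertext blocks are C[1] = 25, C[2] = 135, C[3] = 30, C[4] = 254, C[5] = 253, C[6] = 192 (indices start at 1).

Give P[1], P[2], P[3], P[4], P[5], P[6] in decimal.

CFB decryption: P_i = C_i ⊕ E(K, C_{i−1}), with C_{0} = IV.
P[1]: E(K, 52) = 118; 25 ⊕ 118 = 111.
P[2]: E(K, 25) = 91; 135 ⊕ 91 = 220.
P[3]: E(K, 135) = 197; 30 ⊕ 197 = 219.
P[4]: E(K, 30) = 92; 254 ⊕ 92 = 162.
P[5]: E(K, 254) = 188; 253 ⊕ 188 = 65.
P[6]: E(K, 253) = 191; 192 ⊕ 191 = 127.

P[1] = 111, P[2] = 220, P[3] = 219, P[4] = 162, P[5] = 65, P[6] = 127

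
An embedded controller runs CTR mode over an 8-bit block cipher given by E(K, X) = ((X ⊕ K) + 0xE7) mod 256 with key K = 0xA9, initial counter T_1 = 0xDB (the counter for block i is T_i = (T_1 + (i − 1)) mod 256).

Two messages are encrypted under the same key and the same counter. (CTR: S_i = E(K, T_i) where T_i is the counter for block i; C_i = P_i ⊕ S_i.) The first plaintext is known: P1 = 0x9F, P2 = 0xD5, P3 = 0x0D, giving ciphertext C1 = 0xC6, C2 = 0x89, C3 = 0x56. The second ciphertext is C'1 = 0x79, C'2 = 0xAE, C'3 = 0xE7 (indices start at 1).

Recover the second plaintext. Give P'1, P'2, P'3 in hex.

P'1 = 0x20, P'2 = 0xF2, P'3 = 0xBC

In CTR with a reused counter, both messages share the same keystream S_i, so C_i ⊕ C'_i = P_i ⊕ P'_i and thus P'_i = P_i ⊕ C_i ⊕ C'_i.
P'1: 0x9F ⊕ 0xC6 ⊕ 0x79 = 0x20.
P'2: 0xD5 ⊕ 0x89 ⊕ 0xAE = 0xF2.
P'3: 0x0D ⊕ 0x56 ⊕ 0xE7 = 0xBC.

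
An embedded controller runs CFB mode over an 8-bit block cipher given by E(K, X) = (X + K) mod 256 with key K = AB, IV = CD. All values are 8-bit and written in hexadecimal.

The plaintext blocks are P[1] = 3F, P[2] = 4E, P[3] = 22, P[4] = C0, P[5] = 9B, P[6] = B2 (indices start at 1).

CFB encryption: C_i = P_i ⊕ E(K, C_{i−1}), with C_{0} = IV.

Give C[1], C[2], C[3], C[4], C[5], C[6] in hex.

C[1]: E(K, CD) = 78; 3F ⊕ 78 = 47.
C[2]: E(K, 47) = F2; 4E ⊕ F2 = BC.
C[3]: E(K, BC) = 67; 22 ⊕ 67 = 45.
C[4]: E(K, 45) = F0; C0 ⊕ F0 = 30.
C[5]: E(K, 30) = DB; 9B ⊕ DB = 40.
C[6]: E(K, 40) = EB; B2 ⊕ EB = 59.

C[1] = 47, C[2] = BC, C[3] = 45, C[4] = 30, C[5] = 40, C[6] = 59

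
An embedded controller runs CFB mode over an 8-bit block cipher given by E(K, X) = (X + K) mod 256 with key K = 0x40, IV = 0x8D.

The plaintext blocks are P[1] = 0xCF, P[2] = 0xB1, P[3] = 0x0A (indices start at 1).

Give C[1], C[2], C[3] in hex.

CFB encryption: C_i = P_i ⊕ E(K, C_{i−1}), with C_{0} = IV.
C[1]: E(K, 0x8D) = 0xCD; 0xCF ⊕ 0xCD = 0x02.
C[2]: E(K, 0x02) = 0x42; 0xB1 ⊕ 0x42 = 0xF3.
C[3]: E(K, 0xF3) = 0x33; 0x0A ⊕ 0x33 = 0x39.

C[1] = 0x02, C[2] = 0xF3, C[3] = 0x39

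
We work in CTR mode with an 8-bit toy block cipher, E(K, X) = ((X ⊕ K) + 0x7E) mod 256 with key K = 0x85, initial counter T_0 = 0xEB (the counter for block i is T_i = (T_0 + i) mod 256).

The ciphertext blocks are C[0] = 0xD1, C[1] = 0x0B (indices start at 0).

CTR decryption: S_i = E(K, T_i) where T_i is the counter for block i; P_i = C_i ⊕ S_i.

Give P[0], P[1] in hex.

P[0]: T = 0xEB, S = E(K, T) = 0xEC; 0xD1 ⊕ 0xEC = 0x3D.
P[1]: T = 0xEC, S = E(K, T) = 0xE7; 0x0B ⊕ 0xE7 = 0xEC.

P[0] = 0x3D, P[1] = 0xEC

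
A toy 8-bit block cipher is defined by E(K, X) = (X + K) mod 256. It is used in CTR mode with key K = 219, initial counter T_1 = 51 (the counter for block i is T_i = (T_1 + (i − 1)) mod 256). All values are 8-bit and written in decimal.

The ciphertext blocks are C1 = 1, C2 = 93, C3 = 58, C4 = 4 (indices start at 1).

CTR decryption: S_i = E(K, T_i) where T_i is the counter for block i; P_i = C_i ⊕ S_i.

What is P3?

P3: T = 53, S = E(K, T) = 16; 58 ⊕ 16 = 42.

P3 = 42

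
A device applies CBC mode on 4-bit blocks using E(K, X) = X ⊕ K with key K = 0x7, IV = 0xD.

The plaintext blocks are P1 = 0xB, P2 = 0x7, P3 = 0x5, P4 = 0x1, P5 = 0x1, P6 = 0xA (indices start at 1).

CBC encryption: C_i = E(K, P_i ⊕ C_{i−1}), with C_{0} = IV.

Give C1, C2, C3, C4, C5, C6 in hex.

C1: P1 ⊕ 0xD = 0x6; E(K, 0x6) = 0x1.
C2: P2 ⊕ 0x1 = 0x6; E(K, 0x6) = 0x1.
C3: P3 ⊕ 0x1 = 0x4; E(K, 0x4) = 0x3.
C4: P4 ⊕ 0x3 = 0x2; E(K, 0x2) = 0x5.
C5: P5 ⊕ 0x5 = 0x4; E(K, 0x4) = 0x3.
C6: P6 ⊕ 0x3 = 0x9; E(K, 0x9) = 0xE.

C1 = 0x1, C2 = 0x1, C3 = 0x3, C4 = 0x5, C5 = 0x3, C6 = 0xE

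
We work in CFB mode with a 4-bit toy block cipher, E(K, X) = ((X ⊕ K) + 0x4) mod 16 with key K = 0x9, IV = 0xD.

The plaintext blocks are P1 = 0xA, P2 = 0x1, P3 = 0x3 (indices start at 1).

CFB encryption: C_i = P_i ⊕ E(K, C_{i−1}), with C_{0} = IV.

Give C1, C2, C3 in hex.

C1 = 0x2, C2 = 0xE, C3 = 0x8

C1: E(K, 0xD) = 0x8; 0xA ⊕ 0x8 = 0x2.
C2: E(K, 0x2) = 0xF; 0x1 ⊕ 0xF = 0xE.
C3: E(K, 0xE) = 0xB; 0x3 ⊕ 0xB = 0x8.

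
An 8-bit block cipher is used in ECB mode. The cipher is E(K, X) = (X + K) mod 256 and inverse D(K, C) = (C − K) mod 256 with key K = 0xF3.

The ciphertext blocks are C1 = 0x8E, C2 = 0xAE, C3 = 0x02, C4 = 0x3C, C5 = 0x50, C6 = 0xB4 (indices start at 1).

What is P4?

ECB decryption: P_i = D(K, C_i).
P4: D(K, 0x3C) = 0x49.

P4 = 0x49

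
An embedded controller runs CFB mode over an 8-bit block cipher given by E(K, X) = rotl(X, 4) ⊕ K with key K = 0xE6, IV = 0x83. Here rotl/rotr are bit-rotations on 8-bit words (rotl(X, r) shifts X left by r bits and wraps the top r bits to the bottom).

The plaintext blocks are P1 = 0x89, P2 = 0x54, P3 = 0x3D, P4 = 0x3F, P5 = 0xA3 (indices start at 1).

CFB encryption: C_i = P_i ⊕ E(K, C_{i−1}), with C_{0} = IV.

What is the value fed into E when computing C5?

C1: E(K, 0x83) = 0xDE; 0x89 ⊕ 0xDE = 0x57.
C2: E(K, 0x57) = 0x93; 0x54 ⊕ 0x93 = 0xC7.
C3: E(K, 0xC7) = 0x9A; 0x3D ⊕ 0x9A = 0xA7.
C4: E(K, 0xA7) = 0x9C; 0x3F ⊕ 0x9C = 0xA3.
C5: E(K, 0xA3) = 0xDC; 0xA3 ⊕ 0xDC = 0x7F.
So the input to E for block 5 is 0xA3.

0xA3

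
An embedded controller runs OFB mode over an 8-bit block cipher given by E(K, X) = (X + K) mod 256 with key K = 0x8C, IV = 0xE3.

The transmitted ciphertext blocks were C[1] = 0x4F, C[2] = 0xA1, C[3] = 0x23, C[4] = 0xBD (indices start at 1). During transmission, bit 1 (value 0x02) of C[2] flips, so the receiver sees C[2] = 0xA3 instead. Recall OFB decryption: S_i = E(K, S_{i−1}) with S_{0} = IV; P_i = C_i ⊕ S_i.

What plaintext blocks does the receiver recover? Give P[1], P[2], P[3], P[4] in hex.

P[1] = 0x20, P[2] = 0x58, P[3] = 0xA4, P[4] = 0xAE

Only C[2] changed, to 0xA3. In OFB, a change in C_i flips the same bit in P_i only; the keystream is unaffected. Decrypting the received ciphertext:
P[1]: S = E(K, 0xE3) = 0x6F; 0x4F ⊕ 0x6F = 0x20.
P[2]: S = E(K, 0x6F) = 0xFB; 0xA3 ⊕ 0xFB = 0x58.
P[3]: S = E(K, 0xFB) = 0x87; 0x23 ⊕ 0x87 = 0xA4.
P[4]: S = E(K, 0x87) = 0x13; 0xBD ⊕ 0x13 = 0xAE.
Blocks that differ from the original plaintext: P[2].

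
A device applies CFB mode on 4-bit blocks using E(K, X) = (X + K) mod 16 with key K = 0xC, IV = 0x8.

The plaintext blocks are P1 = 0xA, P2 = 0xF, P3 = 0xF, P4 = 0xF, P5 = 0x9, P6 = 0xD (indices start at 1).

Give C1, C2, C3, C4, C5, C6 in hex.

CFB encryption: C_i = P_i ⊕ E(K, C_{i−1}), with C_{0} = IV.
C1: E(K, 0x8) = 0x4; 0xA ⊕ 0x4 = 0xE.
C2: E(K, 0xE) = 0xA; 0xF ⊕ 0xA = 0x5.
C3: E(K, 0x5) = 0x1; 0xF ⊕ 0x1 = 0xE.
C4: E(K, 0xE) = 0xA; 0xF ⊕ 0xA = 0x5.
C5: E(K, 0x5) = 0x1; 0x9 ⊕ 0x1 = 0x8.
C6: E(K, 0x8) = 0x4; 0xD ⊕ 0x4 = 0x9.

C1 = 0xE, C2 = 0x5, C3 = 0xE, C4 = 0x5, C5 = 0x8, C6 = 0x9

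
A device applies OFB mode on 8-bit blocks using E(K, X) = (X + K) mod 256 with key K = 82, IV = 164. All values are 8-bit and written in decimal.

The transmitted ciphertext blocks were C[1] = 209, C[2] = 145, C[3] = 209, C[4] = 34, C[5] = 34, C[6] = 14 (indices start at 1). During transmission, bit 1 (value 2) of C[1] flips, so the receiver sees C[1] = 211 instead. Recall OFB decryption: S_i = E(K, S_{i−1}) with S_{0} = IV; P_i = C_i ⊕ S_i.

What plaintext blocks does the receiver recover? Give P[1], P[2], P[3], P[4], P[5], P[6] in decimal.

P[1] = 37, P[2] = 217, P[3] = 75, P[4] = 206, P[5] = 28, P[6] = 158

Only C[1] changed, to 211. In OFB, a change in C_i flips the same bit in P_i only; the keystream is unaffected. Decrypting the received ciphertext:
P[1]: S = E(K, 164) = 246; 211 ⊕ 246 = 37.
P[2]: S = E(K, 246) = 72; 145 ⊕ 72 = 217.
P[3]: S = E(K, 72) = 154; 209 ⊕ 154 = 75.
P[4]: S = E(K, 154) = 236; 34 ⊕ 236 = 206.
P[5]: S = E(K, 236) = 62; 34 ⊕ 62 = 28.
P[6]: S = E(K, 62) = 144; 14 ⊕ 144 = 158.
Blocks that differ from the original plaintext: P[1].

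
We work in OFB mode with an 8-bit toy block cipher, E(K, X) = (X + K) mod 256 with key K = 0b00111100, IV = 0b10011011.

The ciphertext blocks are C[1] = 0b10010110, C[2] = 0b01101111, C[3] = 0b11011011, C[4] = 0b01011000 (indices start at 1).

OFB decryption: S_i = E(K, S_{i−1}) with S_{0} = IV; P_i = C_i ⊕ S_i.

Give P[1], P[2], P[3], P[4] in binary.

P[1] = 0b01000001, P[2] = 0b01111100, P[3] = 0b10010100, P[4] = 0b11010011

P[1]: S = E(K, 0b10011011) = 0b11010111; 0b10010110 ⊕ 0b11010111 = 0b01000001.
P[2]: S = E(K, 0b11010111) = 0b00010011; 0b01101111 ⊕ 0b00010011 = 0b01111100.
P[3]: S = E(K, 0b00010011) = 0b01001111; 0b11011011 ⊕ 0b01001111 = 0b10010100.
P[4]: S = E(K, 0b01001111) = 0b10001011; 0b01011000 ⊕ 0b10001011 = 0b11010011.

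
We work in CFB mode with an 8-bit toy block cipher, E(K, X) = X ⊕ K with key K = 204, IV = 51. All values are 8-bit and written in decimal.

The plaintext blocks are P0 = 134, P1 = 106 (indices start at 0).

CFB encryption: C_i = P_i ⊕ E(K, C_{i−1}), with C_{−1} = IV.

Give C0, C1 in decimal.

C0: E(K, 51) = 255; 134 ⊕ 255 = 121.
C1: E(K, 121) = 181; 106 ⊕ 181 = 223.

C0 = 121, C1 = 223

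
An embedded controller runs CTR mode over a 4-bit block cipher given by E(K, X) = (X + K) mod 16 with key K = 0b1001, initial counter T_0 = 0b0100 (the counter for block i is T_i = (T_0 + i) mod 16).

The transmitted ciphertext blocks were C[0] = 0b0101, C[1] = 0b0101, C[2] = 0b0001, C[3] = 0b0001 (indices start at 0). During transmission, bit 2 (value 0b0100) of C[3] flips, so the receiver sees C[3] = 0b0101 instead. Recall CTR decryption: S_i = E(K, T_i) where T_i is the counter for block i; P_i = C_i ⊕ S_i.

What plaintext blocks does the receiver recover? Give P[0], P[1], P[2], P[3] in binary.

Only C[3] changed, to 0b0101. In CTR, a change in C_i flips the same bit in P_i only; the keystream is unaffected. Decrypting the received ciphertext:
P[0]: T = 0b0100, S = E(K, T) = 0b1101; 0b0101 ⊕ 0b1101 = 0b1000.
P[1]: T = 0b0101, S = E(K, T) = 0b1110; 0b0101 ⊕ 0b1110 = 0b1011.
P[2]: T = 0b0110, S = E(K, T) = 0b1111; 0b0001 ⊕ 0b1111 = 0b1110.
P[3]: T = 0b0111, S = E(K, T) = 0b0000; 0b0101 ⊕ 0b0000 = 0b0101.
Blocks that differ from the original plaintext: P[3].

P[0] = 0b1000, P[1] = 0b1011, P[2] = 0b1110, P[3] = 0b0101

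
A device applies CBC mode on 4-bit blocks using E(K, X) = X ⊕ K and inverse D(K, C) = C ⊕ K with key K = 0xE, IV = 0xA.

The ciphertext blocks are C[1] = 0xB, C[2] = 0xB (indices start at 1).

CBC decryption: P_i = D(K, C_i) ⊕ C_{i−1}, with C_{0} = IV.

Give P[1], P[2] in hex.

P[1]: D(K, 0xB) = 0x5; 0x5 ⊕ 0xA = 0xF.
P[2]: D(K, 0xB) = 0x5; 0x5 ⊕ 0xB = 0xE.

P[1] = 0xF, P[2] = 0xE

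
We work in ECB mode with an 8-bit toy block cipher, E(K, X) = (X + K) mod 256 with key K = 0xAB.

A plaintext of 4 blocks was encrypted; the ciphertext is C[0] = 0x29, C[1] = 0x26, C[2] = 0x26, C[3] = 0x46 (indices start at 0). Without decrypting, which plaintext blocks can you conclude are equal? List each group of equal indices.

P[1] = P[2]

ECB encrypts each block independently with the same key, so equal ciphertext blocks imply equal plaintext blocks.
C[1] = C[2] = 0x26, so P[1] = P[2].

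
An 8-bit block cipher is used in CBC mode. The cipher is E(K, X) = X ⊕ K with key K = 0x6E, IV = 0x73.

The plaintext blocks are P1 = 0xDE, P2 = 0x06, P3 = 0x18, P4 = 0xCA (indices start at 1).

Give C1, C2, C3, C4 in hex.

CBC encryption: C_i = E(K, P_i ⊕ C_{i−1}), with C_{0} = IV.
C1: P1 ⊕ 0x73 = 0xAD; E(K, 0xAD) = 0xC3.
C2: P2 ⊕ 0xC3 = 0xC5; E(K, 0xC5) = 0xAB.
C3: P3 ⊕ 0xAB = 0xB3; E(K, 0xB3) = 0xDD.
C4: P4 ⊕ 0xDD = 0x17; E(K, 0x17) = 0x79.

C1 = 0xC3, C2 = 0xAB, C3 = 0xDD, C4 = 0x79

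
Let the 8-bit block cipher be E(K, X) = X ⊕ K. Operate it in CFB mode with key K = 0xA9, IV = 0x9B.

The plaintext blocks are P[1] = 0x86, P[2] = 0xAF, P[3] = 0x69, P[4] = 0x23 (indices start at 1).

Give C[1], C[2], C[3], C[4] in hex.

C[1] = 0xB4, C[2] = 0xB2, C[3] = 0x72, C[4] = 0xF8

CFB encryption: C_i = P_i ⊕ E(K, C_{i−1}), with C_{0} = IV.
C[1]: E(K, 0x9B) = 0x32; 0x86 ⊕ 0x32 = 0xB4.
C[2]: E(K, 0xB4) = 0x1D; 0xAF ⊕ 0x1D = 0xB2.
C[3]: E(K, 0xB2) = 0x1B; 0x69 ⊕ 0x1B = 0x72.
C[4]: E(K, 0x72) = 0xDB; 0x23 ⊕ 0xDB = 0xF8.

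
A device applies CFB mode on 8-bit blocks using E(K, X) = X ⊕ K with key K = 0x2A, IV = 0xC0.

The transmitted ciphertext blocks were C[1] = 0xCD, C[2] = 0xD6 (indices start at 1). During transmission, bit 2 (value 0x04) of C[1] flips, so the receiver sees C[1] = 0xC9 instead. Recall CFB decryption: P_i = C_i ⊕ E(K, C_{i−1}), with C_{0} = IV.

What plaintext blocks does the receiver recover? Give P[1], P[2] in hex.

Only C[1] changed, to 0xC9. In CFB, a change in C_i flips the same bit in P_i and garbles P_{i+1}. Decrypting the received ciphertext:
P[1]: E(K, 0xC0) = 0xEA; 0xC9 ⊕ 0xEA = 0x23.
P[2]: E(K, 0xC9) = 0xE3; 0xD6 ⊕ 0xE3 = 0x35.
Blocks that differ from the original plaintext: P[1], P[2].

P[1] = 0x23, P[2] = 0x35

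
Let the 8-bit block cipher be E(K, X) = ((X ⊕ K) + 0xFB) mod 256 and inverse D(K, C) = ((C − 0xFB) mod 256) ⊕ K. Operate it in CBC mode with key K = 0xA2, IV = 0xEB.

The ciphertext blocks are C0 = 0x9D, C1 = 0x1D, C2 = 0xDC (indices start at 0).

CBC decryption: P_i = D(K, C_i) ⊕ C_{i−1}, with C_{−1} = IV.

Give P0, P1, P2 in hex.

P0 = 0xEB, P1 = 0x1D, P2 = 0x5E

P0: D(K, 0x9D) = 0x00; 0x00 ⊕ 0xEB = 0xEB.
P1: D(K, 0x1D) = 0x80; 0x80 ⊕ 0x9D = 0x1D.
P2: D(K, 0xDC) = 0x43; 0x43 ⊕ 0x1D = 0x5E.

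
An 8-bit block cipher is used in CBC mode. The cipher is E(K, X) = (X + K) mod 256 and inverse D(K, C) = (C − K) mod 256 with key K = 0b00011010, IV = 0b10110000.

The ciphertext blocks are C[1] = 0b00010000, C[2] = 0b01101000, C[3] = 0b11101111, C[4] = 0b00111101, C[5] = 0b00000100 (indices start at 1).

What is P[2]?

P[2] = 0b01011110

CBC decryption: P_i = D(K, C_i) ⊕ C_{i−1}, with C_{0} = IV.
P[2]: D(K, 0b01101000) = 0b01001110; 0b01001110 ⊕ 0b00010000 = 0b01011110.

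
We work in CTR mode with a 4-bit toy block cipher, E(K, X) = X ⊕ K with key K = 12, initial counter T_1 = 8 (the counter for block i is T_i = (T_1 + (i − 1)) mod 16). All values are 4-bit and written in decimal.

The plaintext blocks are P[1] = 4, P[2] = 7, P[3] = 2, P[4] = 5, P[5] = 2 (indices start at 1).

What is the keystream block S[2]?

CTR encryption: S_i = E(K, T_i) where T_i is the counter for block i; C_i = P_i ⊕ S_i.
C[1]: T = 8, S = E(K, T) = 4; 4 ⊕ 4 = 0.
C[2]: T = 9, S = E(K, T) = 5; 7 ⊕ 5 = 2.
So S[2] = 5.

5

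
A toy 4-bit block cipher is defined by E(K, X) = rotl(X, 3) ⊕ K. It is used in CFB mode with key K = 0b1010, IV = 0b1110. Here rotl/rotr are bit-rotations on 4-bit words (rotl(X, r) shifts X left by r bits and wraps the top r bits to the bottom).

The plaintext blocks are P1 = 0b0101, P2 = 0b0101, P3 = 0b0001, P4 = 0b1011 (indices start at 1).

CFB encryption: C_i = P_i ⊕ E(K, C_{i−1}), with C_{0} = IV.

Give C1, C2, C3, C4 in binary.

C1 = 0b1000, C2 = 0b1011, C3 = 0b0110, C4 = 0b0010

C1: E(K, 0b1110) = 0b1101; 0b0101 ⊕ 0b1101 = 0b1000.
C2: E(K, 0b1000) = 0b1110; 0b0101 ⊕ 0b1110 = 0b1011.
C3: E(K, 0b1011) = 0b0111; 0b0001 ⊕ 0b0111 = 0b0110.
C4: E(K, 0b0110) = 0b1001; 0b1011 ⊕ 0b1001 = 0b0010.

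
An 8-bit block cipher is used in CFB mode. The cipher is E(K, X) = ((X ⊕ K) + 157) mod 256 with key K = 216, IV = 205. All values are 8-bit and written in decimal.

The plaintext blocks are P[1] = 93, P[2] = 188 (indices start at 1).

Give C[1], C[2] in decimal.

CFB encryption: C_i = P_i ⊕ E(K, C_{i−1}), with C_{0} = IV.
C[1]: E(K, 205) = 178; 93 ⊕ 178 = 239.
C[2]: E(K, 239) = 212; 188 ⊕ 212 = 104.

C[1] = 239, C[2] = 104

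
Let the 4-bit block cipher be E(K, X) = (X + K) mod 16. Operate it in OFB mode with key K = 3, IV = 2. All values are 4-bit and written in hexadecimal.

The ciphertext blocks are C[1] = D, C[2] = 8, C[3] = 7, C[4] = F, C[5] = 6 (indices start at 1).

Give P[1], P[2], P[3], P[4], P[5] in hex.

P[1] = 8, P[2] = 0, P[3] = C, P[4] = 1, P[5] = 7

OFB decryption: S_i = E(K, S_{i−1}) with S_{0} = IV; P_i = C_i ⊕ S_i.
P[1]: S = E(K, 2) = 5; D ⊕ 5 = 8.
P[2]: S = E(K, 5) = 8; 8 ⊕ 8 = 0.
P[3]: S = E(K, 8) = B; 7 ⊕ B = C.
P[4]: S = E(K, B) = E; F ⊕ E = 1.
P[5]: S = E(K, E) = 1; 6 ⊕ 1 = 7.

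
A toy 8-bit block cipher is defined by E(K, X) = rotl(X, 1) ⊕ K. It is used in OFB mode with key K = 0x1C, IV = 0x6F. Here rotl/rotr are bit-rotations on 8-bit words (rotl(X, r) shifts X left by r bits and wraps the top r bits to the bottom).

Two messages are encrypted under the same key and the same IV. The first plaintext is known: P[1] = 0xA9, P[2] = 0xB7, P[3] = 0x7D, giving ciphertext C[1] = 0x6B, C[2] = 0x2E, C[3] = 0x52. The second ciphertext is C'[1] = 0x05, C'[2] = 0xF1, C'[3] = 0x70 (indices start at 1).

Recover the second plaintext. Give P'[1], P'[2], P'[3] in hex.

In OFB with a reused IV, both messages share the same keystream S_i, so C_i ⊕ C'_i = P_i ⊕ P'_i and thus P'_i = P_i ⊕ C_i ⊕ C'_i.
P'[1]: 0xA9 ⊕ 0x6B ⊕ 0x05 = 0xC7.
P'[2]: 0xB7 ⊕ 0x2E ⊕ 0xF1 = 0x68.
P'[3]: 0x7D ⊕ 0x52 ⊕ 0x70 = 0x5F.

P'[1] = 0xC7, P'[2] = 0x68, P'[3] = 0x5F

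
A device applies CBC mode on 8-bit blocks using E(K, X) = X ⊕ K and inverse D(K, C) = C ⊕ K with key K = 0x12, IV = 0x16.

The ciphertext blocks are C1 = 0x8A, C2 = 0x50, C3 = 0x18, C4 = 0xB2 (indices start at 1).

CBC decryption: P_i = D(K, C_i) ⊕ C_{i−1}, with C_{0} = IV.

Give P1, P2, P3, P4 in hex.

P1 = 0x8E, P2 = 0xC8, P3 = 0x5A, P4 = 0xB8

P1: D(K, 0x8A) = 0x98; 0x98 ⊕ 0x16 = 0x8E.
P2: D(K, 0x50) = 0x42; 0x42 ⊕ 0x8A = 0xC8.
P3: D(K, 0x18) = 0x0A; 0x0A ⊕ 0x50 = 0x5A.
P4: D(K, 0xB2) = 0xA0; 0xA0 ⊕ 0x18 = 0xB8.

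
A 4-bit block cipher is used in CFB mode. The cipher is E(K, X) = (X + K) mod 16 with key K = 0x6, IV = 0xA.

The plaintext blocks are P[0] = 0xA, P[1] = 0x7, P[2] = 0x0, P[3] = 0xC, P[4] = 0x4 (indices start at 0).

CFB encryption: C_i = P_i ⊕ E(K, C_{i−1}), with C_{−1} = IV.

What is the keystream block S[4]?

0x5

C[0]: E(K, 0xA) = 0x0; 0xA ⊕ 0x0 = 0xA.
C[1]: E(K, 0xA) = 0x0; 0x7 ⊕ 0x0 = 0x7.
C[2]: E(K, 0x7) = 0xD; 0x0 ⊕ 0xD = 0xD.
C[3]: E(K, 0xD) = 0x3; 0xC ⊕ 0x3 = 0xF.
C[4]: E(K, 0xF) = 0x5; 0x4 ⊕ 0x5 = 0x1.
So S[4] = 0x5.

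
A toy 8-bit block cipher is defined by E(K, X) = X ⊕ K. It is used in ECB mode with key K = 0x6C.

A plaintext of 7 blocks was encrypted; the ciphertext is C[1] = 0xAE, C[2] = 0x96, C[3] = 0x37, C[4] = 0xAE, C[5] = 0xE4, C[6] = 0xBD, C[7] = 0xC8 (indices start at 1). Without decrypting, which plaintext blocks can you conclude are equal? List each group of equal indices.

ECB encrypts each block independently with the same key, so equal ciphertext blocks imply equal plaintext blocks.
C[1] = C[4] = 0xAE, so P[1] = P[4].

P[1] = P[4]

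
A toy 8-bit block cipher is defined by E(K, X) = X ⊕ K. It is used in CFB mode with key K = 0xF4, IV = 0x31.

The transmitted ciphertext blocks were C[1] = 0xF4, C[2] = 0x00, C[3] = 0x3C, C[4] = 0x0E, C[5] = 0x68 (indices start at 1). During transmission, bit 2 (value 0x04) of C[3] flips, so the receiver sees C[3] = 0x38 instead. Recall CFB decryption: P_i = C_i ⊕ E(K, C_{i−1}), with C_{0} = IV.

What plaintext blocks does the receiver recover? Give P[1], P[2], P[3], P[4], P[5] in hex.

Only C[3] changed, to 0x38. In CFB, a change in C_i flips the same bit in P_i and garbles P_{i+1}. Decrypting the received ciphertext:
P[1]: E(K, 0x31) = 0xC5; 0xF4 ⊕ 0xC5 = 0x31.
P[2]: E(K, 0xF4) = 0x00; 0x00 ⊕ 0x00 = 0x00.
P[3]: E(K, 0x00) = 0xF4; 0x38 ⊕ 0xF4 = 0xCC.
P[4]: E(K, 0x38) = 0xCC; 0x0E ⊕ 0xCC = 0xC2.
P[5]: E(K, 0x0E) = 0xFA; 0x68 ⊕ 0xFA = 0x92.
Blocks that differ from the original plaintext: P[3], P[4].

P[1] = 0x31, P[2] = 0x00, P[3] = 0xCC, P[4] = 0xC2, P[5] = 0x92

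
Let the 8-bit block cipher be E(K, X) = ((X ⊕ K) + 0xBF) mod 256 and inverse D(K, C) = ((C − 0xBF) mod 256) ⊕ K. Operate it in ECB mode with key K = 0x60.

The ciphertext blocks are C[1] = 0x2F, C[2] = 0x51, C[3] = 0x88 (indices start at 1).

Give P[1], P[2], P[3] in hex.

P[1] = 0x10, P[2] = 0xF2, P[3] = 0xA9

ECB decryption: P_i = D(K, C_i).
P[1]: D(K, 0x2F) = 0x10.
P[2]: D(K, 0x51) = 0xF2.
P[3]: D(K, 0x88) = 0xA9.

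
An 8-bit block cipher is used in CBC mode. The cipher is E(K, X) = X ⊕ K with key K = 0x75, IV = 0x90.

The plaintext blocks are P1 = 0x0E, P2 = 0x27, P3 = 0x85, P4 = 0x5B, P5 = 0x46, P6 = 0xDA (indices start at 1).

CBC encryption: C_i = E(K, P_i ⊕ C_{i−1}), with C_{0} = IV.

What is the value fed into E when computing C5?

C1: P1 ⊕ 0x90 = 0x9E; E(K, 0x9E) = 0xEB.
C2: P2 ⊕ 0xEB = 0xCC; E(K, 0xCC) = 0xB9.
C3: P3 ⊕ 0xB9 = 0x3C; E(K, 0x3C) = 0x49.
C4: P4 ⊕ 0x49 = 0x12; E(K, 0x12) = 0x67.
C5: P5 ⊕ 0x67 = 0x21; E(K, 0x21) = 0x54.
So the input to E for block 5 is 0x21.

0x21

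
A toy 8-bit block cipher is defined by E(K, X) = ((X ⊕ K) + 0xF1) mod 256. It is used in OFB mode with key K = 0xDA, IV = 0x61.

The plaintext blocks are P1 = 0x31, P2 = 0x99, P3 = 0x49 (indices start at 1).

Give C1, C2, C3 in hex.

C1 = 0x9D, C2 = 0xFE, C3 = 0xE7

OFB encryption: S_i = E(K, S_{i−1}) with S_{0} = IV; C_i = P_i ⊕ S_i.
C1: S = E(K, 0x61) = 0xAC; 0x31 ⊕ 0xAC = 0x9D.
C2: S = E(K, 0xAC) = 0x67; 0x99 ⊕ 0x67 = 0xFE.
C3: S = E(K, 0x67) = 0xAE; 0x49 ⊕ 0xAE = 0xE7.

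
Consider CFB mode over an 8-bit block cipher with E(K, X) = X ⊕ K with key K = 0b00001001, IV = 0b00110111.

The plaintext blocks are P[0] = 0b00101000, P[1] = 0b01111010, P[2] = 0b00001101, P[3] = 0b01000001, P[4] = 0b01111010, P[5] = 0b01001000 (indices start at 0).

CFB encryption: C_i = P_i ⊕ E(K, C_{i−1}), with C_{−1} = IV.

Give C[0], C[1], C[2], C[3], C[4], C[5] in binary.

C[0] = 0b00010110, C[1] = 0b01100101, C[2] = 0b01100001, C[3] = 0b00101001, C[4] = 0b01011010, C[5] = 0b00011011

C[0]: E(K, 0b00110111) = 0b00111110; 0b00101000 ⊕ 0b00111110 = 0b00010110.
C[1]: E(K, 0b00010110) = 0b00011111; 0b01111010 ⊕ 0b00011111 = 0b01100101.
C[2]: E(K, 0b01100101) = 0b01101100; 0b00001101 ⊕ 0b01101100 = 0b01100001.
C[3]: E(K, 0b01100001) = 0b01101000; 0b01000001 ⊕ 0b01101000 = 0b00101001.
C[4]: E(K, 0b00101001) = 0b00100000; 0b01111010 ⊕ 0b00100000 = 0b01011010.
C[5]: E(K, 0b01011010) = 0b01010011; 0b01001000 ⊕ 0b01010011 = 0b00011011.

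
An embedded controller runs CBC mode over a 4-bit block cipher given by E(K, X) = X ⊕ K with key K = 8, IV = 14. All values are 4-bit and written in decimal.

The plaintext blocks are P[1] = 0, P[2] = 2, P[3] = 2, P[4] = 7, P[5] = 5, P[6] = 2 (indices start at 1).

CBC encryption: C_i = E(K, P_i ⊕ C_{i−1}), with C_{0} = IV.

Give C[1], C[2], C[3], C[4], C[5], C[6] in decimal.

C[1]: P[1] ⊕ 14 = 14; E(K, 14) = 6.
C[2]: P[2] ⊕ 6 = 4; E(K, 4) = 12.
C[3]: P[3] ⊕ 12 = 14; E(K, 14) = 6.
C[4]: P[4] ⊕ 6 = 1; E(K, 1) = 9.
C[5]: P[5] ⊕ 9 = 12; E(K, 12) = 4.
C[6]: P[6] ⊕ 4 = 6; E(K, 6) = 14.

C[1] = 6, C[2] = 12, C[3] = 6, C[4] = 9, C[5] = 4, C[6] = 14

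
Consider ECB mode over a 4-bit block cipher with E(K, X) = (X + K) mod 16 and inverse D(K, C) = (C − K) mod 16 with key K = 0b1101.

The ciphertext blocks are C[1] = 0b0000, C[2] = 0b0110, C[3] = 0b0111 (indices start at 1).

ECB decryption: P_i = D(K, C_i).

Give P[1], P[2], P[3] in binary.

P[1] = 0b0011, P[2] = 0b1001, P[3] = 0b1010

P[1]: D(K, 0b0000) = 0b0011.
P[2]: D(K, 0b0110) = 0b1001.
P[3]: D(K, 0b0111) = 0b1010.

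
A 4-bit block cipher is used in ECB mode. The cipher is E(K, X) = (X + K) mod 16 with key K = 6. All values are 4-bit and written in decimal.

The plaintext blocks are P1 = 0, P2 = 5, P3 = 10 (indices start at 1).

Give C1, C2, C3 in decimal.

C1 = 6, C2 = 11, C3 = 0

ECB encryption: C_i = E(K, P_i).
C1: E(K, 0) = 6.
C2: E(K, 5) = 11.
C3: E(K, 10) = 0.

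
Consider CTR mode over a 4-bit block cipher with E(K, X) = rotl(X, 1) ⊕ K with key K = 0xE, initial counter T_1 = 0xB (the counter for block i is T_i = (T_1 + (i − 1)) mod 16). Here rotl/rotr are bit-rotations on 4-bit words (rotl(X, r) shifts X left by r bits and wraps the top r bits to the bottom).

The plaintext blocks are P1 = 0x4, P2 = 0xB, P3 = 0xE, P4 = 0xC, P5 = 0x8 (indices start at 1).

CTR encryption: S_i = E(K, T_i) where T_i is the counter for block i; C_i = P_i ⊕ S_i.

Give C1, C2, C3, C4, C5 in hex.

C1 = 0xD, C2 = 0xC, C3 = 0xB, C4 = 0xF, C5 = 0x9

C1: T = 0xB, S = E(K, T) = 0x9; 0x4 ⊕ 0x9 = 0xD.
C2: T = 0xC, S = E(K, T) = 0x7; 0xB ⊕ 0x7 = 0xC.
C3: T = 0xD, S = E(K, T) = 0x5; 0xE ⊕ 0x5 = 0xB.
C4: T = 0xE, S = E(K, T) = 0x3; 0xC ⊕ 0x3 = 0xF.
C5: T = 0xF, S = E(K, T) = 0x1; 0x8 ⊕ 0x1 = 0x9.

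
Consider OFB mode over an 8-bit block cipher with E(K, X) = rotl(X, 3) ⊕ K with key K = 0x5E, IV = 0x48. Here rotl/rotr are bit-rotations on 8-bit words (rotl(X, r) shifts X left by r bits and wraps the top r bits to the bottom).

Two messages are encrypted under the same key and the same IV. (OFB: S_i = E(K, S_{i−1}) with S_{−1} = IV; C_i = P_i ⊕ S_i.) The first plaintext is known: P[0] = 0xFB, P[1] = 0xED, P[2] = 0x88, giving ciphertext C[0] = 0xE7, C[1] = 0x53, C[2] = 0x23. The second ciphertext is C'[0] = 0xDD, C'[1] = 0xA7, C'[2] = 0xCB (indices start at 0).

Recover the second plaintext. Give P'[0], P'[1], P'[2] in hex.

P'[0] = 0xC1, P'[1] = 0x19, P'[2] = 0x60

In OFB with a reused IV, both messages share the same keystream S_i, so C_i ⊕ C'_i = P_i ⊕ P'_i and thus P'_i = P_i ⊕ C_i ⊕ C'_i.
P'[0]: 0xFB ⊕ 0xE7 ⊕ 0xDD = 0xC1.
P'[1]: 0xED ⊕ 0x53 ⊕ 0xA7 = 0x19.
P'[2]: 0x88 ⊕ 0x23 ⊕ 0xCB = 0x60.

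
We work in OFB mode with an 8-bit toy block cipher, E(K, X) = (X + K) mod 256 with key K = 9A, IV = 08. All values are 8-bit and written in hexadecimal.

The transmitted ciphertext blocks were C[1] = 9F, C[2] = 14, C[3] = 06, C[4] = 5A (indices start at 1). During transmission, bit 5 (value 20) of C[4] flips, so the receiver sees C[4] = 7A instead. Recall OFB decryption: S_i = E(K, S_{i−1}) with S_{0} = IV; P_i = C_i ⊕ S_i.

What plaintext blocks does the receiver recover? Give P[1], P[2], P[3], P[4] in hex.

Only C[4] changed, to 7A. In OFB, a change in C_i flips the same bit in P_i only; the keystream is unaffected. Decrypting the received ciphertext:
P[1]: S = E(K, 08) = A2; 9F ⊕ A2 = 3D.
P[2]: S = E(K, A2) = 3C; 14 ⊕ 3C = 28.
P[3]: S = E(K, 3C) = D6; 06 ⊕ D6 = D0.
P[4]: S = E(K, D6) = 70; 7A ⊕ 70 = 0A.
Blocks that differ from the original plaintext: P[4].

P[1] = 3D, P[2] = 28, P[3] = D0, P[4] = 0A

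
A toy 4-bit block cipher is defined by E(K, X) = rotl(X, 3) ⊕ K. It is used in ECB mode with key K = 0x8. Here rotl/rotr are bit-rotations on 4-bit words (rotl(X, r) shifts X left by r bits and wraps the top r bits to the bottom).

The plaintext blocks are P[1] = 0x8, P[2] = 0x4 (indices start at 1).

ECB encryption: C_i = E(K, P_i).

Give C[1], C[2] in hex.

C[1]: E(K, 0x8) = 0xC.
C[2]: E(K, 0x4) = 0xA.

C[1] = 0xC, C[2] = 0xA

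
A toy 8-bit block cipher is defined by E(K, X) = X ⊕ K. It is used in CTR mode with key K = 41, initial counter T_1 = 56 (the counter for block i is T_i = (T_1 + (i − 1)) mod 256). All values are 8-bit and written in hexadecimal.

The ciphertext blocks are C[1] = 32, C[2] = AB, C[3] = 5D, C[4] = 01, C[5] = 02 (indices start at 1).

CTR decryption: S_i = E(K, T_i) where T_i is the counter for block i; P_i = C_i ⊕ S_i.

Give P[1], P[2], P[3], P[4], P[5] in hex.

P[1] = 25, P[2] = BD, P[3] = 44, P[4] = 19, P[5] = 19

P[1]: T = 56, S = E(K, T) = 17; 32 ⊕ 17 = 25.
P[2]: T = 57, S = E(K, T) = 16; AB ⊕ 16 = BD.
P[3]: T = 58, S = E(K, T) = 19; 5D ⊕ 19 = 44.
P[4]: T = 59, S = E(K, T) = 18; 01 ⊕ 18 = 19.
P[5]: T = 5A, S = E(K, T) = 1B; 02 ⊕ 1B = 19.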